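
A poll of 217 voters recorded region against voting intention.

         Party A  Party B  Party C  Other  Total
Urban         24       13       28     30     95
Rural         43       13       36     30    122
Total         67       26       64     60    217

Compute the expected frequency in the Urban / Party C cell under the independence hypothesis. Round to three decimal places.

28.018

Row total (Urban) = 95; column total (Party C) = 64; grand total N = 217.
Expected count = (row total × column total) / N = 95 × 64 / 217 = 28.018.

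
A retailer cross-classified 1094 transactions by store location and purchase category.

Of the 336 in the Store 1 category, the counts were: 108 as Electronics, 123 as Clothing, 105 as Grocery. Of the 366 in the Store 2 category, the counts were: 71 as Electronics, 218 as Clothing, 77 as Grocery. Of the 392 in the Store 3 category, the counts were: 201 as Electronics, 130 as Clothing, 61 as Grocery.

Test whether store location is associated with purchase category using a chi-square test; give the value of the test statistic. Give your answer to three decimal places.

Row totals: 336, 366, 392. Column totals: 380, 471, 243. Grand total N = 1094.
Expected counts (row total × column total / N):
  Store 1, Electronics: 336×380/1094 = 116.7093
  Store 1, Clothing: 336×471/1094 = 144.6581
  Store 1, Grocery: 336×243/1094 = 74.6325
  Store 2, Electronics: 366×380/1094 = 127.1298
  Store 2, Clothing: 366×471/1094 = 157.5740
  Store 2, Grocery: 366×243/1094 = 81.2962
  Store 3, Electronics: 392×380/1094 = 136.1609
  Store 3, Clothing: 392×471/1094 = 168.7678
  Store 3, Grocery: 392×243/1094 = 87.0713
Contributions (O − E)²/E:
  (108 − 116.7093)²/116.7093 = 0.6499
  (123 − 144.6581)²/144.6581 = 3.2426
  (105 − 74.6325)²/74.6325 = 12.3563
  (71 − 127.1298)²/127.1298 = 24.7822
  (218 − 157.5740)²/157.5740 = 23.1720
  (77 − 81.2962)²/81.2962 = 0.2270
  (201 − 136.1609)²/136.1609 = 30.8760
  (130 − 168.7678)²/168.7678 = 8.9054
  (61 − 87.0713)²/87.0713 = 7.8064
χ² = 0.6499 + 3.2426 + 12.3563 + 24.7822 + 23.1720 + 0.2270 + 30.8760 + 8.9054 + 7.8064 = 112.018

112.018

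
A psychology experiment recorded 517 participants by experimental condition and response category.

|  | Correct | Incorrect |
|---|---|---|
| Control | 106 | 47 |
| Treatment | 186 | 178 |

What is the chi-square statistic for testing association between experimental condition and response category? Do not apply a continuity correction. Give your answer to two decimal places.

14.49

Row totals: 153, 364. Column totals: 292, 225. Grand total N = 517.
Expected counts (row total × column total / N):
  Control, Correct: 153×292/517 = 86.414
  Control, Incorrect: 153×225/517 = 66.586
  Treatment, Correct: 364×292/517 = 205.586
  Treatment, Incorrect: 364×225/517 = 158.414
Contributions (O − E)²/E:
  (106 − 86.414)²/86.414 = 4.4392
  (47 − 66.586)²/66.586 = 5.7611
  (186 − 205.586)²/205.586 = 1.8659
  (178 − 158.414)²/158.414 = 2.4216
χ² = 4.4392 + 5.7611 + 1.8659 + 2.4216 = 14.49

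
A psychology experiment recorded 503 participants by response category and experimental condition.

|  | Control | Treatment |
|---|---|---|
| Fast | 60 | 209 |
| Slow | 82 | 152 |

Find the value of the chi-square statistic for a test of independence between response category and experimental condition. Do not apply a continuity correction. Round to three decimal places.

10.022

Row totals: 269, 234. Column totals: 142, 361. Grand total N = 503.
Expected counts (row total × column total / N):
  Fast, Control: 269×142/503 = 75.9404
  Fast, Treatment: 269×361/503 = 193.0596
  Slow, Control: 234×142/503 = 66.0596
  Slow, Treatment: 234×361/503 = 167.9404
Contributions (O − E)²/E:
  (60 − 75.9404)²/75.9404 = 3.3460
  (209 − 193.0596)²/193.0596 = 1.3162
  (82 − 66.0596)²/66.0596 = 3.8465
  (152 − 167.9404)²/167.9404 = 1.5130
χ² = 3.3460 + 1.3162 + 3.8465 + 1.5130 = 10.022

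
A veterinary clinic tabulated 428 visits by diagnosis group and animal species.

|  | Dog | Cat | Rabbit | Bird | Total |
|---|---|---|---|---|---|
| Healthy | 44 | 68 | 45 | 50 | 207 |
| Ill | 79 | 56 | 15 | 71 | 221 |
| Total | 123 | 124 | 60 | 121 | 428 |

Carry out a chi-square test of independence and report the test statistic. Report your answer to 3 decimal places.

29.339

Grand total N = 428.
Expected counts (row total × column total / N):
  Healthy, Dog: 207×123/428 = 59.4883
  Healthy, Cat: 207×124/428 = 59.9720
  Healthy, Rabbit: 207×60/428 = 29.0187
  Healthy, Bird: 207×121/428 = 58.5210
  Ill, Dog: 221×123/428 = 63.5117
  Ill, Cat: 221×124/428 = 64.0280
  Ill, Rabbit: 221×60/428 = 30.9813
  Ill, Bird: 221×121/428 = 62.4790
Contributions (O − E)²/E:
  (44 − 59.4883)²/59.4883 = 4.0325
  (68 − 59.9720)²/59.9720 = 1.0746
  (45 − 29.0187)²/29.0187 = 8.8013
  (50 − 58.5210)²/58.5210 = 1.2407
  (79 − 63.5117)²/63.5117 = 3.7771
  (56 − 64.0280)²/64.0280 = 1.0066
  (15 − 30.9813)²/30.9813 = 8.2437
  (71 − 62.4790)²/62.4790 = 1.1621
χ² = 4.0325 + 1.0746 + 8.8013 + 1.2407 + 3.7771 + 1.0066 + 8.2437 + 1.1621 = 29.339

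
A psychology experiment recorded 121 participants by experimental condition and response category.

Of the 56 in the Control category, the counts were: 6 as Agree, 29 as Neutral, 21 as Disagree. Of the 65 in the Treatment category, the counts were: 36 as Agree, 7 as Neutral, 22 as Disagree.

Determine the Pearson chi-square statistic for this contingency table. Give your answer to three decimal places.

Row totals: 56, 65. Column totals: 42, 36, 43. Grand total N = 121.
Expected counts (row total × column total / N):
  Control, Agree: 56×42/121 = 19.4380
  Control, Neutral: 56×36/121 = 16.6612
  Control, Disagree: 56×43/121 = 19.9008
  Treatment, Agree: 65×42/121 = 22.5620
  Treatment, Neutral: 65×36/121 = 19.3388
  Treatment, Disagree: 65×43/121 = 23.0992
Contributions (O − E)²/E:
  (6 − 19.4380)²/19.4380 = 9.2900
  (29 − 16.6612)²/16.6612 = 9.1378
  (21 − 19.9008)²/19.9008 = 0.0607
  (36 − 22.5620)²/22.5620 = 8.0037
  (7 − 19.3388)²/19.3388 = 7.8726
  (22 − 23.0992)²/23.0992 = 0.0523
χ² = 9.2900 + 9.1378 + 0.0607 + 8.0037 + 7.8726 + 0.0523 = 34.417

34.417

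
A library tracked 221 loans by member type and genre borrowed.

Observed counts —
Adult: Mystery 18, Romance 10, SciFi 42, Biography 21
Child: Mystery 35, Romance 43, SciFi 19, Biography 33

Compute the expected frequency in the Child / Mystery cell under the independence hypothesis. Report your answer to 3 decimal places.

Row total (Child) = 130; column total (Mystery) = 53; grand total N = 221.
Expected count = (row total × column total) / N = 130 × 53 / 221 = 31.176.

31.176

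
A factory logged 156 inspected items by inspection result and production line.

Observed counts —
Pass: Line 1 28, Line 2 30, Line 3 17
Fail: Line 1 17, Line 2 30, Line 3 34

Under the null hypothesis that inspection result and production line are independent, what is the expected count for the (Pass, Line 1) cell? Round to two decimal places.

Row total (Pass) = 75; column total (Line 1) = 45; grand total N = 156.
Expected count = (row total × column total) / N = 75 × 45 / 156 = 21.63.

21.63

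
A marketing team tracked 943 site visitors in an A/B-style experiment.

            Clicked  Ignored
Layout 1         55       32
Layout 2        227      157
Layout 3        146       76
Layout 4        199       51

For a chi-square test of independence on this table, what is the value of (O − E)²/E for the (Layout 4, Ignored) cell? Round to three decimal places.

Row total (Layout 4) = 250; column total (Ignored) = 316; N = 943.
Expected count E = 250 × 316 / 943 = 83.7752.
Contribution = (O − E)²/E = (51 − 83.7752)² / 83.7752 = 12.823.

12.823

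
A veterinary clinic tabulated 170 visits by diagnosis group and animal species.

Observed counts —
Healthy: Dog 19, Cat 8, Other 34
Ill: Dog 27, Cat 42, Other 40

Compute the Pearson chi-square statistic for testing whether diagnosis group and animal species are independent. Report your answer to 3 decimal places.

12.436

Row totals: 61, 109. Column totals: 46, 50, 74. Grand total N = 170.
Expected counts (row total × column total / N):
  Healthy, Dog: 61×46/170 = 16.5059
  Healthy, Cat: 61×50/170 = 17.9412
  Healthy, Other: 61×74/170 = 26.5529
  Ill, Dog: 109×46/170 = 29.4941
  Ill, Cat: 109×50/170 = 32.0588
  Ill, Other: 109×74/170 = 47.4471
Contributions (O − E)²/E:
  (19 − 16.5059)²/16.5059 = 0.3769
  (8 − 17.9412)²/17.9412 = 5.5084
  (34 − 26.5529)²/26.5529 = 2.0886
  (27 − 29.4941)²/29.4941 = 0.2109
  (42 − 32.0588)²/32.0588 = 3.0827
  (40 − 47.4471)²/47.4471 = 1.1689
χ² = 0.3769 + 5.5084 + 2.0886 + 0.2109 + 3.0827 + 1.1689 = 12.436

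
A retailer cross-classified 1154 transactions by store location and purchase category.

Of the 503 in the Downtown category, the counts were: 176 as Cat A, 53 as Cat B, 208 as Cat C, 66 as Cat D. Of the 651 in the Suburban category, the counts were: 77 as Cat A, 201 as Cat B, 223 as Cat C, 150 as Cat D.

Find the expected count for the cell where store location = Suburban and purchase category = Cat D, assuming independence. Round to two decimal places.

121.85

Row total (Suburban) = 651; column total (Cat D) = 216; grand total N = 1154.
Expected count = (row total × column total) / N = 651 × 216 / 1154 = 121.85.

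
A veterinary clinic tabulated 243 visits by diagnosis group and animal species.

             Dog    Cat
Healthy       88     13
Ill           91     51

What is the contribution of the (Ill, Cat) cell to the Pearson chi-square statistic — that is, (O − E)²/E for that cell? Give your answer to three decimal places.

4.946

Row total (Ill) = 142; column total (Cat) = 64; N = 243.
Expected count E = 142 × 64 / 243 = 37.3992.
Contribution = (O − E)²/E = (51 − 37.3992)² / 37.3992 = 4.946.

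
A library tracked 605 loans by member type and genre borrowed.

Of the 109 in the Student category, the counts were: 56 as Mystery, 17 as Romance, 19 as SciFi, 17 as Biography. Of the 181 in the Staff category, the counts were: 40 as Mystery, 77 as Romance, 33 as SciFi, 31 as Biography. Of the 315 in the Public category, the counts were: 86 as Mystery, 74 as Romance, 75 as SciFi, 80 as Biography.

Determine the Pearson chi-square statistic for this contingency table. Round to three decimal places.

Row totals: 109, 181, 315. Column totals: 182, 168, 127, 128. Grand total N = 605.
Expected counts (row total × column total / N):
  Student, Mystery: 109×182/605 = 32.7901
  Student, Romance: 109×168/605 = 30.2678
  Student, SciFi: 109×127/605 = 22.8810
  Student, Biography: 109×128/605 = 23.0612
  Staff, Mystery: 181×182/605 = 54.4496
  Staff, Romance: 181×168/605 = 50.2612
  Staff, SciFi: 181×127/605 = 37.9950
  Staff, Biography: 181×128/605 = 38.2942
  Public, Mystery: 315×182/605 = 94.7603
  Public, Romance: 315×168/605 = 87.4711
  Public, SciFi: 315×127/605 = 66.1240
  Public, Biography: 315×128/605 = 66.6446
Contributions (O − E)²/E:
  (56 − 32.7901)²/32.7901 = 16.4287
  (17 − 30.2678)²/30.2678 = 5.8159
  (19 − 22.8810)²/22.8810 = 0.6583
  (17 − 23.0612)²/23.0612 = 1.5931
  (40 − 54.4496)²/54.4496 = 3.8346
  (77 − 50.2612)²/50.2612 = 14.2250
  (33 − 37.9950)²/37.9950 = 0.6567
  (31 − 38.2942)²/38.2942 = 1.3894
  (86 − 94.7603)²/94.7603 = 0.8099
  (74 − 87.4711)²/87.4711 = 2.0746
  (75 − 66.1240)²/66.1240 = 1.1914
  (80 − 66.6446)²/66.6446 = 2.6764
χ² = 16.4287 + 5.8159 + 0.6583 + 1.5931 + 3.8346 + 14.2250 + 0.6567 + 1.3894 + 0.8099 + 2.0746 + 1.1914 + 2.6764 = 51.354

51.354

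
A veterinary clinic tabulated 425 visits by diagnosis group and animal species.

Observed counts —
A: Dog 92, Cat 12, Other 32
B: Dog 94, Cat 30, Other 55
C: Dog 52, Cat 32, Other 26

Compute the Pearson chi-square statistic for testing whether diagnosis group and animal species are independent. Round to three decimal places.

Row totals: 136, 179, 110. Column totals: 238, 74, 113. Grand total N = 425.
Expected counts (row total × column total / N):
  A, Dog: 136×238/425 = 76.16000
  A, Cat: 136×74/425 = 23.68000
  A, Other: 136×113/425 = 36.16000
  B, Dog: 179×238/425 = 100.24000
  B, Cat: 179×74/425 = 31.16706
  B, Other: 179×113/425 = 47.59294
  C, Dog: 110×238/425 = 61.60000
  C, Cat: 110×74/425 = 19.15294
  C, Other: 110×113/425 = 29.24706
Contributions (O − E)²/E:
  (92 − 76.16000)²/76.16000 = 3.2945
  (12 − 23.68000)²/23.68000 = 5.7611
  (32 − 36.16000)²/36.16000 = 0.4786
  (94 − 100.24000)²/100.24000 = 0.3884
  (30 − 31.16706)²/31.16706 = 0.0437
  (55 − 47.59294)²/47.59294 = 1.1528
  (52 − 61.60000)²/61.60000 = 1.4961
  (32 − 19.15294)²/19.15294 = 8.6173
  (26 − 29.24706)²/29.24706 = 0.3605
χ² = 3.2945 + 5.7611 + 0.4786 + 0.3884 + 0.0437 + 1.1528 + 1.4961 + 8.6173 + 0.3605 = 21.593

21.593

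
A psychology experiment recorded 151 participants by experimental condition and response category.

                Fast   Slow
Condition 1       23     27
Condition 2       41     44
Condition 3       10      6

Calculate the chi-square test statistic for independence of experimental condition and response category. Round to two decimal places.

Row totals: 50, 85, 16. Column totals: 74, 77. Grand total N = 151.
Expected counts (row total × column total / N):
  Condition 1, Fast: 50×74/151 = 24.503
  Condition 1, Slow: 50×77/151 = 25.497
  Condition 2, Fast: 85×74/151 = 41.656
  Condition 2, Slow: 85×77/151 = 43.344
  Condition 3, Fast: 16×74/151 = 7.841
  Condition 3, Slow: 16×77/151 = 8.159
Contributions (O − E)²/E:
  (23 − 24.503)²/24.503 = 0.0922
  (27 − 25.497)²/25.497 = 0.0886
  (41 − 41.656)²/41.656 = 0.0103
  (44 − 43.344)²/43.344 = 0.0099
  (10 − 7.841)²/7.841 = 0.5945
  (6 − 8.159)²/8.159 = 0.5713
χ² = 0.0922 + 0.0886 + 0.0103 + 0.0099 + 0.5945 + 0.5713 = 1.37

1.37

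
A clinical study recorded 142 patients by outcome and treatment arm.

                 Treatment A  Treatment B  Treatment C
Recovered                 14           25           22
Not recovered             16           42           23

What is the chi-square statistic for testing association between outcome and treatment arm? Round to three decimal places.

1.686

Row totals: 61, 81. Column totals: 30, 67, 45. Grand total N = 142.
Expected counts (row total × column total / N):
  Recovered, Treatment A: 61×30/142 = 12.8873
  Recovered, Treatment B: 61×67/142 = 28.7817
  Recovered, Treatment C: 61×45/142 = 19.3310
  Not recovered, Treatment A: 81×30/142 = 17.1127
  Not recovered, Treatment B: 81×67/142 = 38.2183
  Not recovered, Treatment C: 81×45/142 = 25.6690
Contributions (O − E)²/E:
  (14 − 12.8873)²/12.8873 = 0.0961
  (25 − 28.7817)²/28.7817 = 0.4969
  (22 − 19.3310)²/19.3310 = 0.3685
  (16 − 17.1127)²/17.1127 = 0.0723
  (42 − 38.2183)²/38.2183 = 0.3742
  (23 − 25.6690)²/25.6690 = 0.2775
χ² = 0.0961 + 0.4969 + 0.3685 + 0.0723 + 0.3742 + 0.2775 = 1.686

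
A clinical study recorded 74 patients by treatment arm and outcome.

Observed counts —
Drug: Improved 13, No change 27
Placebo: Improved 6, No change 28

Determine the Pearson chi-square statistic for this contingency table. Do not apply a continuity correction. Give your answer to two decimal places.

Row totals: 40, 34. Column totals: 19, 55. Grand total N = 74.
Expected counts (row total × column total / N):
  Drug, Improved: 40×19/74 = 10.2703
  Drug, No change: 40×55/74 = 29.7297
  Placebo, Improved: 34×19/74 = 8.7297
  Placebo, No change: 34×55/74 = 25.2703
Contributions (O − E)²/E:
  (13 − 10.2703)²/10.2703 = 0.7255
  (27 − 29.7297)²/29.7297 = 0.2506
  (6 − 8.7297)²/8.7297 = 0.8536
  (28 − 25.2703)²/25.2703 = 0.2949
χ² = 0.7255 + 0.2506 + 0.8536 + 0.2949 = 2.12

2.12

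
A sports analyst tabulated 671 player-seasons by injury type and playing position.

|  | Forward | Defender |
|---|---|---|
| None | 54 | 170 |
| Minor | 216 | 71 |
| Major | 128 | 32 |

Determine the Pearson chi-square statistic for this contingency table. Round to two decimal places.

Row totals: 224, 287, 160. Column totals: 398, 273. Grand total N = 671.
Expected counts (row total × column total / N):
  None, Forward: 224×398/671 = 132.8644
  None, Defender: 224×273/671 = 91.1356
  Minor, Forward: 287×398/671 = 170.2325
  Minor, Defender: 287×273/671 = 116.7675
  Major, Forward: 160×398/671 = 94.9031
  Major, Defender: 160×273/671 = 65.0969
Contributions (O − E)²/E:
  (54 − 132.8644)²/132.8644 = 46.8116
  (170 − 91.1356)²/91.1356 = 68.2455
  (216 − 170.2325)²/170.2325 = 12.3047
  (71 − 116.7675)²/116.7675 = 17.9388
  (128 − 94.9031)²/94.9031 = 11.5423
  (32 − 65.0969)²/65.0969 = 16.8273
χ² = 46.8116 + 68.2455 + 12.3047 + 17.9388 + 11.5423 + 16.8273 = 173.67

173.67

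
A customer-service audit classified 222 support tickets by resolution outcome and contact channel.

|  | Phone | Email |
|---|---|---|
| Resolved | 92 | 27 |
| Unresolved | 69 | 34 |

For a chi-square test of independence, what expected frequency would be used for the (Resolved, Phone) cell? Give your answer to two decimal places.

86.30

Row total (Resolved) = 119; column total (Phone) = 161; grand total N = 222.
Expected count = (row total × column total) / N = 119 × 161 / 222 = 86.30.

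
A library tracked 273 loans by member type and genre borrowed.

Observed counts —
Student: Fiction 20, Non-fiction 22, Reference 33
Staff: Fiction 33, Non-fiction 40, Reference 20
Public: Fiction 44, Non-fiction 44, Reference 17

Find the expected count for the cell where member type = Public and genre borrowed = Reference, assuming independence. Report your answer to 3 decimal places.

26.923

Row total (Public) = 105; column total (Reference) = 70; grand total N = 273.
Expected count = (row total × column total) / N = 105 × 70 / 273 = 26.923.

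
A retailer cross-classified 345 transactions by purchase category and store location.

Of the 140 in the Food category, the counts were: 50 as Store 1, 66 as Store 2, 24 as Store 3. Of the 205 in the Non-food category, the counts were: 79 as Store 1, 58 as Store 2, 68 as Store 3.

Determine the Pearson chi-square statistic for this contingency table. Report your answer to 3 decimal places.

Row totals: 140, 205. Column totals: 129, 124, 92. Grand total N = 345.
Expected counts (row total × column total / N):
  Food, Store 1: 140×129/345 = 52.3478
  Food, Store 2: 140×124/345 = 50.3188
  Food, Store 3: 140×92/345 = 37.3333
  Non-food, Store 1: 205×129/345 = 76.6522
  Non-food, Store 2: 205×124/345 = 73.6812
  Non-food, Store 3: 205×92/345 = 54.6667
Contributions (O − E)²/E:
  (50 − 52.3478)²/52.3478 = 0.1053
  (66 − 50.3188)²/50.3188 = 4.8868
  (24 − 37.3333)²/37.3333 = 4.7619
  (79 − 76.6522)²/76.6522 = 0.0719
  (58 − 73.6812)²/73.6812 = 3.3374
  (68 − 54.6667)²/54.6667 = 3.2520
χ² = 0.1053 + 4.8868 + 4.7619 + 0.0719 + 3.3374 + 3.2520 = 16.415

16.415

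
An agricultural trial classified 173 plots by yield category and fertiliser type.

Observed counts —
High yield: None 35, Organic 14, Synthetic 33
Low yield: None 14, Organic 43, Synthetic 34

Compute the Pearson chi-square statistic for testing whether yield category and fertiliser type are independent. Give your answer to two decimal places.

Row totals: 82, 91. Column totals: 49, 57, 67. Grand total N = 173.
Expected counts (row total × column total / N):
  High yield, None: 82×49/173 = 23.225
  High yield, Organic: 82×57/173 = 27.017
  High yield, Synthetic: 82×67/173 = 31.757
  Low yield, None: 91×49/173 = 25.775
  Low yield, Organic: 91×57/173 = 29.983
  Low yield, Synthetic: 91×67/173 = 35.243
Contributions (O − E)²/E:
  (35 − 23.225)²/23.225 = 5.9699
  (14 − 27.017)²/27.017 = 6.2717
  (33 − 31.757)²/31.757 = 0.0487
  (14 − 25.775)²/25.775 = 5.3793
  (43 − 29.983)²/29.983 = 5.6513
  (34 − 35.243)²/35.243 = 0.0438
χ² = 5.9699 + 6.2717 + 0.0487 + 5.3793 + 5.6513 + 0.0438 = 23.36

23.36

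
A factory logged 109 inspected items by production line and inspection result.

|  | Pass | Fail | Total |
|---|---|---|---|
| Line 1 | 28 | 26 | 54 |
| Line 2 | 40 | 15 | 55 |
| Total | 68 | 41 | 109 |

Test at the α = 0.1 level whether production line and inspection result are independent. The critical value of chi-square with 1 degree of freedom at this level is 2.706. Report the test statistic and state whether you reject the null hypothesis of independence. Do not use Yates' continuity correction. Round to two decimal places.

5.06; reject H₀

Grand total N = 109.
Expected counts (row total × column total / N):
  Line 1, Pass: 54×68/109 = 33.688
  Line 1, Fail: 54×41/109 = 20.312
  Line 2, Pass: 55×68/109 = 34.312
  Line 2, Fail: 55×41/109 = 20.688
Contributions (O − E)²/E:
  (28 − 33.688)²/33.688 = 0.9604
  (26 − 20.312)²/20.312 = 1.5928
  (40 − 34.312)²/34.312 = 0.9429
  (15 − 20.688)²/20.688 = 1.5639
χ² = 0.9604 + 1.5928 + 0.9429 + 1.5639 = 5.06
df = (2−1)(2−1) = 1. Since 5.06 > 2.706, reject the null hypothesis of independence at α = 0.1.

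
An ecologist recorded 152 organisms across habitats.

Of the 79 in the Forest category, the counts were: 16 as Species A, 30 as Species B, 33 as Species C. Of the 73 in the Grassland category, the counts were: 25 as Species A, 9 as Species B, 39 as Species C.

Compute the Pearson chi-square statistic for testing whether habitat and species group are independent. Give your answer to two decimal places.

Row totals: 79, 73. Column totals: 41, 39, 72. Grand total N = 152.
Expected counts (row total × column total / N):
  Forest, Species A: 79×41/152 = 21.309
  Forest, Species B: 79×39/152 = 20.270
  Forest, Species C: 79×72/152 = 37.421
  Grassland, Species A: 73×41/152 = 19.691
  Grassland, Species B: 73×39/152 = 18.730
  Grassland, Species C: 73×72/152 = 34.579
Contributions (O − E)²/E:
  (16 − 21.309)²/21.309 = 1.3227
  (30 − 20.270)²/20.270 = 4.6706
  (33 − 37.421)²/37.421 = 0.5223
  (25 − 19.691)²/19.691 = 1.4314
  (9 − 18.730)²/18.730 = 5.0546
  (39 − 34.579)²/34.579 = 0.5652
χ² = 1.3227 + 4.6706 + 0.5223 + 1.4314 + 5.0546 + 0.5652 = 13.57

13.57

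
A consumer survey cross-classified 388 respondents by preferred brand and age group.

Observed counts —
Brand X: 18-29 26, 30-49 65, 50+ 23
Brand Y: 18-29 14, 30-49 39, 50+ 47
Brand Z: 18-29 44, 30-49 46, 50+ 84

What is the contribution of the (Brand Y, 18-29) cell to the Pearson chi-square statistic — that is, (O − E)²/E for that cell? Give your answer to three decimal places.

Row total (Brand Y) = 100; column total (18-29) = 84; N = 388.
Expected count E = 100 × 84 / 388 = 21.6495.
Contribution = (O − E)²/E = (14 − 21.6495)² / 21.6495 = 2.703.

2.703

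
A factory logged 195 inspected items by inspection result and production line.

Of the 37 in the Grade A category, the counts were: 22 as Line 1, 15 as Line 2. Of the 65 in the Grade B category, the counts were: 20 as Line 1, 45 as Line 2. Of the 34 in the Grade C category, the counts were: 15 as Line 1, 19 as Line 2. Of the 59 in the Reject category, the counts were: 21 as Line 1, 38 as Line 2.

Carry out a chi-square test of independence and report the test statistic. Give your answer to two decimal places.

Row totals: 37, 65, 34, 59. Column totals: 78, 117. Grand total N = 195.
Expected counts (row total × column total / N):
  Grade A, Line 1: 37×78/195 = 14.800
  Grade A, Line 2: 37×117/195 = 22.200
  Grade B, Line 1: 65×78/195 = 26.000
  Grade B, Line 2: 65×117/195 = 39.000
  Grade C, Line 1: 34×78/195 = 13.600
  Grade C, Line 2: 34×117/195 = 20.400
  Reject, Line 1: 59×78/195 = 23.600
  Reject, Line 2: 59×117/195 = 35.400
Contributions (O − E)²/E:
  (22 − 14.800)²/14.800 = 3.5027
  (15 − 22.200)²/22.200 = 2.3351
  (20 − 26.000)²/26.000 = 1.3846
  (45 − 39.000)²/39.000 = 0.9231
  (15 − 13.600)²/13.600 = 0.1441
  (19 − 20.400)²/20.400 = 0.0961
  (21 − 23.600)²/23.600 = 0.2864
  (38 − 35.400)²/35.400 = 0.1910
χ² = 3.5027 + 2.3351 + 1.3846 + 0.9231 + 0.1441 + 0.0961 + 0.2864 + 0.1910 = 8.86

8.86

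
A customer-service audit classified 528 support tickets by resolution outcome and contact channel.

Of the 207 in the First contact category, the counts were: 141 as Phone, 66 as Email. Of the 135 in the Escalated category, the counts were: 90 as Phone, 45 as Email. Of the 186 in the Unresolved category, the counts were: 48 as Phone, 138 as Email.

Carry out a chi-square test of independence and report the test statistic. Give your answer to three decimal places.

84.290

Row totals: 207, 135, 186. Column totals: 279, 249. Grand total N = 528.
Expected counts (row total × column total / N):
  First contact, Phone: 207×279/528 = 109.3807
  First contact, Email: 207×249/528 = 97.6193
  Escalated, Phone: 135×279/528 = 71.3352
  Escalated, Email: 135×249/528 = 63.6648
  Unresolved, Phone: 186×279/528 = 98.2841
  Unresolved, Email: 186×249/528 = 87.7159
Contributions (O − E)²/E:
  (141 − 109.3807)²/109.3807 = 9.1404
  (66 − 97.6193)²/97.6193 = 10.2416
  (90 − 71.3352)²/71.3352 = 4.8836
  (45 − 63.6648)²/63.6648 = 5.4720
  (48 − 98.2841)²/98.2841 = 25.7263
  (138 − 87.7159)²/87.7159 = 28.8259
χ² = 9.1404 + 10.2416 + 4.8836 + 5.4720 + 25.7263 + 28.8259 = 84.290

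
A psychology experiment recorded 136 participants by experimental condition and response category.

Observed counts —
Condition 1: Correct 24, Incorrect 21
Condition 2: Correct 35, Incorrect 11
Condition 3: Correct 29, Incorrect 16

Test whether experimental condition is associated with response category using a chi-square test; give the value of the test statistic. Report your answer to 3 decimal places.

Row totals: 45, 46, 45. Column totals: 88, 48. Grand total N = 136.
Expected counts (row total × column total / N):
  Condition 1, Correct: 45×88/136 = 29.1176
  Condition 1, Incorrect: 45×48/136 = 15.8824
  Condition 2, Correct: 46×88/136 = 29.7647
  Condition 2, Incorrect: 46×48/136 = 16.2353
  Condition 3, Correct: 45×88/136 = 29.1176
  Condition 3, Incorrect: 45×48/136 = 15.8824
Contributions (O − E)²/E:
  (24 − 29.1176)²/29.1176 = 0.8995
  (21 − 15.8824)²/15.8824 = 1.6490
  (35 − 29.7647)²/29.7647 = 0.9208
  (11 − 16.2353)²/16.2353 = 1.6882
  (29 − 29.1176)²/29.1176 = 0.0005
  (16 − 15.8824)²/15.8824 = 0.0009
χ² = 0.8995 + 1.6490 + 0.9208 + 1.6882 + 0.0005 + 0.0009 = 5.159

5.159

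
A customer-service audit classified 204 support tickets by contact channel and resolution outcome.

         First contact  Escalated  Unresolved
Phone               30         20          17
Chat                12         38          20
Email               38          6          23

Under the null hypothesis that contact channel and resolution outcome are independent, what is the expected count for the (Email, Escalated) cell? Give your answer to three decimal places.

21.020

Row total (Email) = 67; column total (Escalated) = 64; grand total N = 204.
Expected count = (row total × column total) / N = 67 × 64 / 204 = 21.020.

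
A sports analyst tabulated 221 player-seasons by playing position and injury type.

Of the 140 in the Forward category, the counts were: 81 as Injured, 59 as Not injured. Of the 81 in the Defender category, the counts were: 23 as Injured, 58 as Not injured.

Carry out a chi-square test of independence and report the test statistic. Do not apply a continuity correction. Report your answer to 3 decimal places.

17.878

Row totals: 140, 81. Column totals: 104, 117. Grand total N = 221.
Expected counts (row total × column total / N):
  Forward, Injured: 140×104/221 = 65.8824
  Forward, Not injured: 140×117/221 = 74.1176
  Defender, Injured: 81×104/221 = 38.1176
  Defender, Not injured: 81×117/221 = 42.8824
Contributions (O − E)²/E:
  (81 − 65.8824)²/65.8824 = 3.4689
  (59 − 74.1176)²/74.1176 = 3.0835
  (23 − 38.1176)²/38.1176 = 5.9957
  (58 − 42.8824)²/42.8824 = 5.3295
χ² = 3.4689 + 3.0835 + 5.9957 + 5.3295 = 17.878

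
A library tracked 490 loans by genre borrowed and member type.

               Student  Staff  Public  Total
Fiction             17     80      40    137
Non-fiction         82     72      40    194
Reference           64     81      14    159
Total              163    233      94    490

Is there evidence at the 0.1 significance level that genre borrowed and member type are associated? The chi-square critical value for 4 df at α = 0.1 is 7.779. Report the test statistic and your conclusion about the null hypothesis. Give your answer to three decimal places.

Grand total N = 490.
Expected counts (row total × column total / N):
  Fiction, Student: 137×163/490 = 45.5735
  Fiction, Staff: 137×233/490 = 65.1449
  Fiction, Public: 137×94/490 = 26.2816
  Non-fiction, Student: 194×163/490 = 64.5347
  Non-fiction, Staff: 194×233/490 = 92.2490
  Non-fiction, Public: 194×94/490 = 37.2163
  Reference, Student: 159×163/490 = 52.8918
  Reference, Staff: 159×233/490 = 75.6061
  Reference, Public: 159×94/490 = 30.5020
Contributions (O − E)²/E:
  (17 − 45.5735)²/45.5735 = 17.9149
  (80 − 65.1449)²/65.1449 = 3.3874
  (40 − 26.2816)²/26.2816 = 7.1607
  (82 − 64.5347)²/64.5347 = 4.7267
  (72 − 92.2490)²/92.2490 = 4.4447
  (40 − 37.2163)²/37.2163 = 0.2082
  (64 − 52.8918)²/52.8918 = 2.3329
  (81 − 75.6061)²/75.6061 = 0.3848
  (14 − 30.5020)²/30.5020 = 8.9278
χ² = 17.9149 + 3.3874 + 7.1607 + 4.7267 + 4.4447 + 0.2082 + 2.3329 + 0.3848 + 8.9278 = 49.488
df = (3−1)(3−1) = 4. Since 49.488 > 7.779, reject the null hypothesis of independence at α = 0.1.

49.488; reject H₀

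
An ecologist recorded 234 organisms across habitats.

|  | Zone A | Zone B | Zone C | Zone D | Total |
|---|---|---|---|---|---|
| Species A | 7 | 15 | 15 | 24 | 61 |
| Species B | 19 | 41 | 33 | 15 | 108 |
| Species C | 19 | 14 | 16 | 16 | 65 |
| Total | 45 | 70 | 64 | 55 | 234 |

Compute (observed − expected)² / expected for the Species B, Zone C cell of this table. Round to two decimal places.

Row total (Species B) = 108; column total (Zone C) = 64; N = 234.
Expected count E = 108 × 64 / 234 = 29.538.
Contribution = (O − E)²/E = (33 − 29.538)² / 29.538 = 0.41.

0.41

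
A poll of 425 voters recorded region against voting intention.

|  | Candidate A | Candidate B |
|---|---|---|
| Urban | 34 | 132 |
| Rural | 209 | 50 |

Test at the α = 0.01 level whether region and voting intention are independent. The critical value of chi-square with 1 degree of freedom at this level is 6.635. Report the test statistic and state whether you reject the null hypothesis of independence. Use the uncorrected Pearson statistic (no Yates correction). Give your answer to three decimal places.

149.796; reject H₀

Row totals: 166, 259. Column totals: 243, 182. Grand total N = 425.
Expected counts (row total × column total / N):
  Urban, Candidate A: 166×243/425 = 94.91294
  Urban, Candidate B: 166×182/425 = 71.08706
  Rural, Candidate A: 259×243/425 = 148.08706
  Rural, Candidate B: 259×182/425 = 110.91294
Contributions (O − E)²/E:
  (34 − 94.91294)²/94.91294 = 39.0925
  (132 − 71.08706)²/71.08706 = 52.1950
  (209 − 148.08706)²/148.08706 = 25.0554
  (50 − 110.91294)²/110.91294 = 33.4531
χ² = 39.0925 + 52.1950 + 25.0554 + 33.4531 = 149.796
df = (2−1)(2−1) = 1. Since 149.796 > 6.635, reject the null hypothesis of independence at α = 0.01.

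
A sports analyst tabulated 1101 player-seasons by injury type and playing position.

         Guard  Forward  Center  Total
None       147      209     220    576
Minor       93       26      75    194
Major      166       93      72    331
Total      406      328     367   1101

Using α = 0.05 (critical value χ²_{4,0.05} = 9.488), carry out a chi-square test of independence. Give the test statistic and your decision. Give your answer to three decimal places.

Grand total N = 1101.
Expected counts (row total × column total / N):
  None, Guard: 576×406/1101 = 212.4033
  None, Forward: 576×328/1101 = 171.5967
  None, Center: 576×367/1101 = 192.0000
  Minor, Guard: 194×406/1101 = 71.5386
  Minor, Forward: 194×328/1101 = 57.7947
  Minor, Center: 194×367/1101 = 64.6667
  Major, Guard: 331×406/1101 = 122.0581
  Major, Forward: 331×328/1101 = 98.6085
  Major, Center: 331×367/1101 = 110.3333
Contributions (O − E)²/E:
  (147 − 212.4033)²/212.4033 = 20.1390
  (209 − 171.5967)²/171.5967 = 8.1529
  (220 − 192.0000)²/192.0000 = 4.0833
  (93 − 71.5386)²/71.5386 = 6.4384
  (26 − 57.7947)²/57.7947 = 17.4913
  (75 − 64.6667)²/64.6667 = 1.6512
  (166 − 122.0581)²/122.0581 = 15.8194
  (93 − 98.6085)²/98.6085 = 0.3190
  (72 − 110.3333)²/110.3333 = 13.3182
χ² = 20.1390 + 8.1529 + 4.0833 + 6.4384 + 17.4913 + 1.6512 + 15.8194 + 0.3190 + 13.3182 = 87.413
df = (3−1)(3−1) = 4. Since 87.413 > 9.488, reject the null hypothesis of independence at α = 0.05.

87.413; reject H₀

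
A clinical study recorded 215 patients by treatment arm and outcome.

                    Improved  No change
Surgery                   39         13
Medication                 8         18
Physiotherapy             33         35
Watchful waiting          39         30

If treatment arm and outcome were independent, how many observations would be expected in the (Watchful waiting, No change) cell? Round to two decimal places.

Row total (Watchful waiting) = 69; column total (No change) = 96; grand total N = 215.
Expected count = (row total × column total) / N = 69 × 96 / 215 = 30.81.

30.81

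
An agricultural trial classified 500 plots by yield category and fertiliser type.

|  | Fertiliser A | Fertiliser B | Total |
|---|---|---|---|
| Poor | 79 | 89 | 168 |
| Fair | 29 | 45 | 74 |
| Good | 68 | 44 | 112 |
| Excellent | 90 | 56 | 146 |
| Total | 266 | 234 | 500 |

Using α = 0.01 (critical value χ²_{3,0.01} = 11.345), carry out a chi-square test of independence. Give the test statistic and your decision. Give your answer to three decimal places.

Grand total N = 500.
Expected counts (row total × column total / N):
  Poor, Fertiliser A: 168×266/500 = 89.3760
  Poor, Fertiliser B: 168×234/500 = 78.6240
  Fair, Fertiliser A: 74×266/500 = 39.3680
  Fair, Fertiliser B: 74×234/500 = 34.6320
  Good, Fertiliser A: 112×266/500 = 59.5840
  Good, Fertiliser B: 112×234/500 = 52.4160
  Excellent, Fertiliser A: 146×266/500 = 77.6720
  Excellent, Fertiliser B: 146×234/500 = 68.3280
Contributions (O − E)²/E:
  (79 − 89.3760)²/89.3760 = 1.2046
  (89 − 78.6240)²/78.6240 = 1.3693
  (29 − 39.3680)²/39.3680 = 2.7305
  (45 − 34.6320)²/34.6320 = 3.1039
  (68 − 59.5840)²/59.5840 = 1.1887
  (44 − 52.4160)²/52.4160 = 1.3513
  (90 − 77.6720)²/77.6720 = 1.9567
  (56 − 68.3280)²/68.3280 = 2.2243
χ² = 1.2046 + 1.3693 + 2.7305 + 3.1039 + 1.1887 + 1.3513 + 1.9567 + 2.2243 = 15.129
df = (4−1)(2−1) = 3. Since 15.129 > 11.345, reject the null hypothesis of independence at α = 0.01.

15.129; reject H₀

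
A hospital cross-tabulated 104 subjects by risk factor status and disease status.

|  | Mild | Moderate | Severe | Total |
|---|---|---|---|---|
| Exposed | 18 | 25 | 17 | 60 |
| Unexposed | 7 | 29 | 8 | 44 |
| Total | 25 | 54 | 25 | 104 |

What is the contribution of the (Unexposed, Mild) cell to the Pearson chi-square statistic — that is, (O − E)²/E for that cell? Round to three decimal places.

1.210

Row total (Unexposed) = 44; column total (Mild) = 25; N = 104.
Expected count E = 44 × 25 / 104 = 10.5769.
Contribution = (O − E)²/E = (7 − 10.5769)² / 10.5769 = 1.210.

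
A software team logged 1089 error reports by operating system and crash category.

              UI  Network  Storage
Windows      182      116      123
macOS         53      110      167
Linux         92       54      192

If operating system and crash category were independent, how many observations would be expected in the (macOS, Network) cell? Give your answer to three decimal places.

84.848

Row total (macOS) = 330; column total (Network) = 280; grand total N = 1089.
Expected count = (row total × column total) / N = 330 × 280 / 1089 = 84.848.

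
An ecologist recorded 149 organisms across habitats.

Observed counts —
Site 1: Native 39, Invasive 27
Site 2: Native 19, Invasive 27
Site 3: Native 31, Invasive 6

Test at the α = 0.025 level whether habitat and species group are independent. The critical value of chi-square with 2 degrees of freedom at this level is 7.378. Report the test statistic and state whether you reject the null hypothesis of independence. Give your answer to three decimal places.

15.404; reject H₀

Row totals: 66, 46, 37. Column totals: 89, 60. Grand total N = 149.
Expected counts (row total × column total / N):
  Site 1, Native: 66×89/149 = 39.42282
  Site 1, Invasive: 66×60/149 = 26.57718
  Site 2, Native: 46×89/149 = 27.47651
  Site 2, Invasive: 46×60/149 = 18.52349
  Site 3, Native: 37×89/149 = 22.10067
  Site 3, Invasive: 37×60/149 = 14.89933
Contributions (O − E)²/E:
  (39 − 39.42282)²/39.42282 = 0.0045
  (27 − 26.57718)²/26.57718 = 0.0067
  (19 − 27.47651)²/27.47651 = 2.6150
  (27 − 18.52349)²/18.52349 = 3.8789
  (31 − 22.10067)²/22.10067 = 3.5835
  (6 − 14.89933)²/14.89933 = 5.3155
χ² = 0.0045 + 0.0067 + 2.6150 + 3.8789 + 3.5835 + 5.3155 = 15.404
df = (3−1)(2−1) = 2. Since 15.404 > 7.378, reject the null hypothesis of independence at α = 0.025.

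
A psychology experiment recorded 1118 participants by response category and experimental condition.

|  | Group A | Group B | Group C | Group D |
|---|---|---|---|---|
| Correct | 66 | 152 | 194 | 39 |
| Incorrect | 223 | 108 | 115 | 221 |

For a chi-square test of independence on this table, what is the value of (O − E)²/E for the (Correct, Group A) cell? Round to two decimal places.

Row total (Correct) = 451; column total (Group A) = 289; N = 1118.
Expected count E = 451 × 289 / 1118 = 116.582.
Contribution = (O − E)²/E = (66 − 116.582)² / 116.582 = 21.95.

21.95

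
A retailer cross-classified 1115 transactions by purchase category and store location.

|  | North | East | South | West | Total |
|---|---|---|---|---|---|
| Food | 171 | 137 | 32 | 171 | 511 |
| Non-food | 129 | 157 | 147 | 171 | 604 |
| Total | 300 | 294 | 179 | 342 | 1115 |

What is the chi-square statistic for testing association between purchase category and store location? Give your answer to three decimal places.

73.880

Grand total N = 1115.
Expected counts (row total × column total / N):
  Food, North: 511×300/1115 = 137.4888
  Food, East: 511×294/1115 = 134.7390
  Food, South: 511×179/1115 = 82.0350
  Food, West: 511×342/1115 = 156.7372
  Non-food, North: 604×300/1115 = 162.5112
  Non-food, East: 604×294/1115 = 159.2610
  Non-food, South: 604×179/1115 = 96.9650
  Non-food, West: 604×342/1115 = 185.2628
Contributions (O − E)²/E:
  (171 − 137.4888)²/137.4888 = 8.1679
  (137 − 134.7390)²/134.7390 = 0.0379
  (32 − 82.0350)²/82.0350 = 30.5175
  (171 − 156.7372)²/156.7372 = 1.2979
  (129 − 162.5112)²/162.5112 = 6.9103
  (157 − 159.2610)²/159.2610 = 0.0321
  (147 − 96.9650)²/96.9650 = 25.8186
  (171 − 185.2628)²/185.2628 = 1.0980
χ² = 8.1679 + 0.0379 + 30.5175 + 1.2979 + 6.9103 + 0.0321 + 25.8186 + 1.0980 = 73.880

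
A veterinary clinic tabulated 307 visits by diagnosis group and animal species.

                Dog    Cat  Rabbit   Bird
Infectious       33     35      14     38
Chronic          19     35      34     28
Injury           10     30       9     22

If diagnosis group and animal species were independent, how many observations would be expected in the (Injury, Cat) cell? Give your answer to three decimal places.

Row total (Injury) = 71; column total (Cat) = 100; grand total N = 307.
Expected count = (row total × column total) / N = 71 × 100 / 307 = 23.127.

23.127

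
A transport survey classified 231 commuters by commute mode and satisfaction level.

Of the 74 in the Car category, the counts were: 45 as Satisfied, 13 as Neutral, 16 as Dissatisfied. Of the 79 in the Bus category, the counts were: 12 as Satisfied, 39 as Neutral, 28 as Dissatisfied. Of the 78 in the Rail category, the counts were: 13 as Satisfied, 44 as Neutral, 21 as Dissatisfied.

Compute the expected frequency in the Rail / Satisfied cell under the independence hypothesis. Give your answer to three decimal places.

Row total (Rail) = 78; column total (Satisfied) = 70; grand total N = 231.
Expected count = (row total × column total) / N = 78 × 70 / 231 = 23.636.

23.636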